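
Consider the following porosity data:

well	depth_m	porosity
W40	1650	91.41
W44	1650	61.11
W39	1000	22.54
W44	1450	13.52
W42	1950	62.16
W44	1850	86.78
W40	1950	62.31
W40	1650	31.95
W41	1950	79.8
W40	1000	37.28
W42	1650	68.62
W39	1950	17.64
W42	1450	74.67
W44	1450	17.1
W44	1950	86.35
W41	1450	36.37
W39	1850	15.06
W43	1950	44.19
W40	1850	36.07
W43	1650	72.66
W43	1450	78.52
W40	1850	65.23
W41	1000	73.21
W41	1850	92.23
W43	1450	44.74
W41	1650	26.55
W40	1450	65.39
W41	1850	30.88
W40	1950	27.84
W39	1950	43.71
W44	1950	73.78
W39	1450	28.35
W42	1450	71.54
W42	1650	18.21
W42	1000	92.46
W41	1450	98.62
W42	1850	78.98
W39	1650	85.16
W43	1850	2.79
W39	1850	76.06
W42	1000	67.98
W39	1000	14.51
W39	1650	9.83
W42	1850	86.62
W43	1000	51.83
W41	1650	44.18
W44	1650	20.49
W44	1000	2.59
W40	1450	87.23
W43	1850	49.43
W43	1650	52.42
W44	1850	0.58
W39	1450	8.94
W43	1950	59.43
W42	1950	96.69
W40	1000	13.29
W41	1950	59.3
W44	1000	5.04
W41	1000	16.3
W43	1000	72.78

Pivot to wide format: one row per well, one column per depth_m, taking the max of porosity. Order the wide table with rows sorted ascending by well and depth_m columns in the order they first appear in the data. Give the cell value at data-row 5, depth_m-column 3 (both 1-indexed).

78.52

With rows sorted ascending by well, row 5 is well=W43. depth_m columns in first-appearance order: 1650, 1000, 1450, 1950, 1850; column 3 is 1450.
Long rows with well=W43, depth_m=1450: max(78.52, 44.74) = 78.52.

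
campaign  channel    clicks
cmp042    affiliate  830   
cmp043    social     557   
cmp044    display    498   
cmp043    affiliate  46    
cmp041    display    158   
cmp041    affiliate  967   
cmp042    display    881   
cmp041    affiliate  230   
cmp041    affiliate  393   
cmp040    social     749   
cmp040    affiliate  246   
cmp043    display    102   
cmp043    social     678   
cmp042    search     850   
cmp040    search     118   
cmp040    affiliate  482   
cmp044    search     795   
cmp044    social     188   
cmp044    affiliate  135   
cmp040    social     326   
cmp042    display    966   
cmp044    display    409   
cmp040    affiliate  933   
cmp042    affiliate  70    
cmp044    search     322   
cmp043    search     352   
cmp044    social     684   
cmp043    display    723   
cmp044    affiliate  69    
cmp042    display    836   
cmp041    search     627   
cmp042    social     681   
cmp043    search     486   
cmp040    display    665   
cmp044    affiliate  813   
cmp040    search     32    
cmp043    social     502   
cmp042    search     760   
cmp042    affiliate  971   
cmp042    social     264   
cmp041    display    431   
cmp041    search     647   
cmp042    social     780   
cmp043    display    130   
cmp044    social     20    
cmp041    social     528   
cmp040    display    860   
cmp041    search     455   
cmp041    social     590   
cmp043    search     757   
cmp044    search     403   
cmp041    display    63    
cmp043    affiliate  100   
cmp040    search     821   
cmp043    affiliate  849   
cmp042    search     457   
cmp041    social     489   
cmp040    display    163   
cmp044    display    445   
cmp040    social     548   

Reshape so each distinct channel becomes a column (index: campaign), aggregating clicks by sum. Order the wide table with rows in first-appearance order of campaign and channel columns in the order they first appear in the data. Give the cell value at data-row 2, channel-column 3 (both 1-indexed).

955

With rows in first-appearance order of campaign, row 2 is campaign=cmp043. channel columns in first-appearance order: affiliate, social, display, search; column 3 is display.
Long rows with campaign=cmp043, channel=display: 102 + 723 + 130 = 955.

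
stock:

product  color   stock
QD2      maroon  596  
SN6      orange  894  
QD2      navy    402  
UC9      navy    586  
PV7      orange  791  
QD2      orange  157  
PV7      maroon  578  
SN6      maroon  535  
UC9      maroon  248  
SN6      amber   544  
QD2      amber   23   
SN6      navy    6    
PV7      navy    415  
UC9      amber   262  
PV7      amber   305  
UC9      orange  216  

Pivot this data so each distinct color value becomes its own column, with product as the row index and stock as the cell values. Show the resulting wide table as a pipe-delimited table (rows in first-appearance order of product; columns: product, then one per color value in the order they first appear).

| product | maroon | orange | navy | amber |
| QD2 | 596 | 157 | 402 | 23 |
| SN6 | 535 | 894 | 6 | 544 |
| UC9 | 248 | 216 | 586 | 262 |
| PV7 | 578 | 791 | 415 | 305 |

Columns: product plus the 4 distinct color values (maroon, orange, navy, amber).
For example, row QD2 column maroon takes stock=596 from the long row (QD2, maroon).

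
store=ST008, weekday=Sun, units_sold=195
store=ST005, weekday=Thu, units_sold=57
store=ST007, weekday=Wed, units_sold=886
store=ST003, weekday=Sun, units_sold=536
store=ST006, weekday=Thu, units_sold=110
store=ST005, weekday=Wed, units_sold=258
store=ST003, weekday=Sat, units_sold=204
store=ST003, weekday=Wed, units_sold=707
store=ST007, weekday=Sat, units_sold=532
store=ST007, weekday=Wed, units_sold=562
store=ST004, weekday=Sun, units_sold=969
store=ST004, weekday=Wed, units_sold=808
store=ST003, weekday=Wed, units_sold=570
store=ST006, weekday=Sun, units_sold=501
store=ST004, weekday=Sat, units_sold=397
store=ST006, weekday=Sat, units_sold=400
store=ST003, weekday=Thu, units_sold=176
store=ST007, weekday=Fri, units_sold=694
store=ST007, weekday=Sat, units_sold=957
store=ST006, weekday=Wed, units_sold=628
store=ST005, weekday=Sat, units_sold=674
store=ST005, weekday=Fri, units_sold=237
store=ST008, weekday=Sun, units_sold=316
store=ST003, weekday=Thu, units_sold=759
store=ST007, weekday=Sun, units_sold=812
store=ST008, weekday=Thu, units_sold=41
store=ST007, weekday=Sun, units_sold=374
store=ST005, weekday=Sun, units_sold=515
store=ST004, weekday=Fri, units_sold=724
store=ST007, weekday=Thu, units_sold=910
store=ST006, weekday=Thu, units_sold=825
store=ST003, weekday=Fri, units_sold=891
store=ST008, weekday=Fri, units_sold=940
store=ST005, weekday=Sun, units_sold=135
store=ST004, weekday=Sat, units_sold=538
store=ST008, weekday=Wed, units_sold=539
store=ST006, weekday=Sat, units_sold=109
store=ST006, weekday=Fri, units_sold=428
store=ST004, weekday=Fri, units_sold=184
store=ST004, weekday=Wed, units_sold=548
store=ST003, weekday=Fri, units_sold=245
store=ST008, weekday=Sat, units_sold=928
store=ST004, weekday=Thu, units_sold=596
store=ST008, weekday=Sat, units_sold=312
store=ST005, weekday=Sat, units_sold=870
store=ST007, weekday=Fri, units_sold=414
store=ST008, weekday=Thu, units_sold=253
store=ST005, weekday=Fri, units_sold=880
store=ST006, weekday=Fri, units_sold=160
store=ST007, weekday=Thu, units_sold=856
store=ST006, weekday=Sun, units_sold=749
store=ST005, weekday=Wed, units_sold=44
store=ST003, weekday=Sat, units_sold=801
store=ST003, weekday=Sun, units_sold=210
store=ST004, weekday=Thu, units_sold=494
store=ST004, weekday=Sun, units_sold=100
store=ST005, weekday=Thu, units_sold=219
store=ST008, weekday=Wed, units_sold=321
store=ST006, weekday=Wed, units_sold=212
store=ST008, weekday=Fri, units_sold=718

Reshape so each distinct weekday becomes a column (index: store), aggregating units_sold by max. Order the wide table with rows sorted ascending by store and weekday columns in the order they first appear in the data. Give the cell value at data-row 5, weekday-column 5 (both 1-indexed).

With rows sorted ascending by store, row 5 is store=ST007. weekday columns in first-appearance order: Sun, Thu, Wed, Sat, Fri; column 5 is Fri.
Long rows with store=ST007, weekday=Fri: max(694, 414) = 694.

694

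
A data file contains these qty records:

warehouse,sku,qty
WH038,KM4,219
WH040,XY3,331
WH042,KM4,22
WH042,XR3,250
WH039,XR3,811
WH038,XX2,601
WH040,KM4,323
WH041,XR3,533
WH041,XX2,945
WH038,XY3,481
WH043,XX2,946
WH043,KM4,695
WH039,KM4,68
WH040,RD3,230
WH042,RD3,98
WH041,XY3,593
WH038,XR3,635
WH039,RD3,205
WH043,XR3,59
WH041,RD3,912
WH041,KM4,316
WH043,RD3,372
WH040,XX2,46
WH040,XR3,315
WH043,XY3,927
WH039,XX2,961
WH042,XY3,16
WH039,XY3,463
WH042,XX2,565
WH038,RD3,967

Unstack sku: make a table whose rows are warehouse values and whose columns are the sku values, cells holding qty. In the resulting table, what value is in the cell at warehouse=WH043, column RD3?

Wide layout: rows indexed by warehouse, columns are the 5 distinct sku values (KM4, XY3, XR3, XX2, RD3).
Cell (warehouse=WH043, sku=RD3) draws from the long row where warehouse=WH043 and sku=RD3, which has qty=372.

372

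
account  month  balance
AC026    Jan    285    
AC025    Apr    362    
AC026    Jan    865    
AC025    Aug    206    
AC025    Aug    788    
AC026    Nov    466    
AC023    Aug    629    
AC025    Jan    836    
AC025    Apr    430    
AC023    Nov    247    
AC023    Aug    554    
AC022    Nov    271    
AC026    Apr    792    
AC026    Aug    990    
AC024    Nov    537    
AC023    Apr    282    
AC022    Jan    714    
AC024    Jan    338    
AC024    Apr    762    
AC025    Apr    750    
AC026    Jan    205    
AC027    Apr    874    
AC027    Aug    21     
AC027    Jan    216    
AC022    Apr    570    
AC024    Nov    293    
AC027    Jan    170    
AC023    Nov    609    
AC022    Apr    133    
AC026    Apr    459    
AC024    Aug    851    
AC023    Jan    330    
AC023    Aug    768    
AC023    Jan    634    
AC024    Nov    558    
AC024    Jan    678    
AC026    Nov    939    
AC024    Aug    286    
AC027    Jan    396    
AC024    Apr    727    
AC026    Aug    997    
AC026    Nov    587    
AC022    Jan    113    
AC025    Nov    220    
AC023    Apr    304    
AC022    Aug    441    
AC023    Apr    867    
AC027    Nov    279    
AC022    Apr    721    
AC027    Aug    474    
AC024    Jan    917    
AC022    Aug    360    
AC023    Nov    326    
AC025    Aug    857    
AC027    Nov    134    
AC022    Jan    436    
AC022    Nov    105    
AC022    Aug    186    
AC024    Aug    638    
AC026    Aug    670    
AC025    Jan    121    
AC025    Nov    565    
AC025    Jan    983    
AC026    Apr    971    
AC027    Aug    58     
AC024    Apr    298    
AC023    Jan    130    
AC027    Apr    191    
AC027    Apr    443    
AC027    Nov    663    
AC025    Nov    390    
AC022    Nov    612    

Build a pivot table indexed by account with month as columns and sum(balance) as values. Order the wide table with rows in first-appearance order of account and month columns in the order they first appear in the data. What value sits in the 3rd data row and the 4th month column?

With rows in first-appearance order of account, row 3 is account=AC023. month columns in first-appearance order: Jan, Apr, Aug, Nov; column 4 is Nov.
Long rows with account=AC023, month=Nov: 247 + 609 + 326 = 1182.

1182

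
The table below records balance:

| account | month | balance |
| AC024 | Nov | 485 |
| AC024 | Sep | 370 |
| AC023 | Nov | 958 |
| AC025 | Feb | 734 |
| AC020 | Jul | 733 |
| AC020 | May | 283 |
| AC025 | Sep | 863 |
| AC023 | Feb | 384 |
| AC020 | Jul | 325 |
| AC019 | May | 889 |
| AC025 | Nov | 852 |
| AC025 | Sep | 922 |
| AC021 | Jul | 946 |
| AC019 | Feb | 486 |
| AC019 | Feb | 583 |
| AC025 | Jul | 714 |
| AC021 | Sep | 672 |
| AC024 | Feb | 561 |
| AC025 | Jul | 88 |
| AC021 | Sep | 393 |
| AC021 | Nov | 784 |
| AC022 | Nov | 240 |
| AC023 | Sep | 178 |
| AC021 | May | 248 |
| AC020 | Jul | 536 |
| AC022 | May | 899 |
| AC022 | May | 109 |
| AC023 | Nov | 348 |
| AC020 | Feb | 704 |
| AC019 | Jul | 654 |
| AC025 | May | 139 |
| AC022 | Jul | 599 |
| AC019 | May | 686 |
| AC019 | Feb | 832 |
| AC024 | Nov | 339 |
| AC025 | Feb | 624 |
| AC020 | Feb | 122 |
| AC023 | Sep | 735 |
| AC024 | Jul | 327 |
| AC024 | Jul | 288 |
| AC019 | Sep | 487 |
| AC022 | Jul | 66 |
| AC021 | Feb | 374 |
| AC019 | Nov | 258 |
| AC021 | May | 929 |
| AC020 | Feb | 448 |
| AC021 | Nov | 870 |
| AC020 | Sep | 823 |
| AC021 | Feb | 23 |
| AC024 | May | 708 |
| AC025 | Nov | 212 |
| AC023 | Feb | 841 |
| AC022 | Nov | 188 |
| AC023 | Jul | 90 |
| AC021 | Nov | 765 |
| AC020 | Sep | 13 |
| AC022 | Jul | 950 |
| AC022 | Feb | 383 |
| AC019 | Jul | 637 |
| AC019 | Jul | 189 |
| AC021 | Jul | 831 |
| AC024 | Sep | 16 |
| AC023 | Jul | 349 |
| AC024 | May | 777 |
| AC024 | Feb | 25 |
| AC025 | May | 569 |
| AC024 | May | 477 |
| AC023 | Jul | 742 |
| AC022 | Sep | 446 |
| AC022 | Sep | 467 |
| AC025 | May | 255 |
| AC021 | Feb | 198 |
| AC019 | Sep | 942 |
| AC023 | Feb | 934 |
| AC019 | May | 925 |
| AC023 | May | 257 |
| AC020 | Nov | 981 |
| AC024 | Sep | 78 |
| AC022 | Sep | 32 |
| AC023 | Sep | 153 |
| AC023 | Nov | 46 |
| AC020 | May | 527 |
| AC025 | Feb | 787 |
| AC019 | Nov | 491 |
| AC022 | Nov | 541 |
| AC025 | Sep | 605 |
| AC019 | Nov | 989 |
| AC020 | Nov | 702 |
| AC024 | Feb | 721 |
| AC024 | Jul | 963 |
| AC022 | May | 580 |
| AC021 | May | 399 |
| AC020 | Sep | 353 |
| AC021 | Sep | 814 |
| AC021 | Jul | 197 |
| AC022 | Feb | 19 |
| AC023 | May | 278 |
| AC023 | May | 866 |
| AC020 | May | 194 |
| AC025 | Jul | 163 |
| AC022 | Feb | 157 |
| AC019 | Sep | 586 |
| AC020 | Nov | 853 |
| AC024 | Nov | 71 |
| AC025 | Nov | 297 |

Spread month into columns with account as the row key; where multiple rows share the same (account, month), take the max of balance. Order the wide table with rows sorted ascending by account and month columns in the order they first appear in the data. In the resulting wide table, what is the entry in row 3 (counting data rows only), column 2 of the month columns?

814

With rows sorted ascending by account, row 3 is account=AC021. month columns in first-appearance order: Nov, Sep, Feb, Jul, May; column 2 is Sep.
Long rows with account=AC021, month=Sep: max(672, 393, 814) = 814.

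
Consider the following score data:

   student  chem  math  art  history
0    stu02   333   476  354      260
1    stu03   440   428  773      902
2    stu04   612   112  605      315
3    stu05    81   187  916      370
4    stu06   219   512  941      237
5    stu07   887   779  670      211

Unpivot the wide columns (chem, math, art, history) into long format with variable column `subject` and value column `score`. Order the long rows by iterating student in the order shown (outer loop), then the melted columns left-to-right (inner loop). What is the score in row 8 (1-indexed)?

902

24 rows total (6 × 4). Row 8: index ⌊(8-1)/4⌋ = 1 into student → stu03; (8-1) mod 4 = 3 into the melted columns → history.
So row 8 is (stu03, history, 902); score = 902.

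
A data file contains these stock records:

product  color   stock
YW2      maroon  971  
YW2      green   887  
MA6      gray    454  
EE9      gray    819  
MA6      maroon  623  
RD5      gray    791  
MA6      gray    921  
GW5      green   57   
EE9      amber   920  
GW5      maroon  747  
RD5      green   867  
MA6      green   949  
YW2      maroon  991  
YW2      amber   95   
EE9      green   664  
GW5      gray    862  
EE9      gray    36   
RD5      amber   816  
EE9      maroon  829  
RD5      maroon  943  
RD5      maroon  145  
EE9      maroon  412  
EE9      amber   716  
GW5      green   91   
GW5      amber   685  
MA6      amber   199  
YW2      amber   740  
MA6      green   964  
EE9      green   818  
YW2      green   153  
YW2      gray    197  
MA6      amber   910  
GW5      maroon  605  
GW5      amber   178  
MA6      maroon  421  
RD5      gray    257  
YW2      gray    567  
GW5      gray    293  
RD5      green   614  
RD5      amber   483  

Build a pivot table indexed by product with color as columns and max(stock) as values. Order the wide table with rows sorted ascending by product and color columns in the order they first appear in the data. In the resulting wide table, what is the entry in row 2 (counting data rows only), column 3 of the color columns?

With rows sorted ascending by product, row 2 is product=GW5. color columns in first-appearance order: maroon, green, gray, amber; column 3 is gray.
Long rows with product=GW5, color=gray: max(862, 293) = 862.

862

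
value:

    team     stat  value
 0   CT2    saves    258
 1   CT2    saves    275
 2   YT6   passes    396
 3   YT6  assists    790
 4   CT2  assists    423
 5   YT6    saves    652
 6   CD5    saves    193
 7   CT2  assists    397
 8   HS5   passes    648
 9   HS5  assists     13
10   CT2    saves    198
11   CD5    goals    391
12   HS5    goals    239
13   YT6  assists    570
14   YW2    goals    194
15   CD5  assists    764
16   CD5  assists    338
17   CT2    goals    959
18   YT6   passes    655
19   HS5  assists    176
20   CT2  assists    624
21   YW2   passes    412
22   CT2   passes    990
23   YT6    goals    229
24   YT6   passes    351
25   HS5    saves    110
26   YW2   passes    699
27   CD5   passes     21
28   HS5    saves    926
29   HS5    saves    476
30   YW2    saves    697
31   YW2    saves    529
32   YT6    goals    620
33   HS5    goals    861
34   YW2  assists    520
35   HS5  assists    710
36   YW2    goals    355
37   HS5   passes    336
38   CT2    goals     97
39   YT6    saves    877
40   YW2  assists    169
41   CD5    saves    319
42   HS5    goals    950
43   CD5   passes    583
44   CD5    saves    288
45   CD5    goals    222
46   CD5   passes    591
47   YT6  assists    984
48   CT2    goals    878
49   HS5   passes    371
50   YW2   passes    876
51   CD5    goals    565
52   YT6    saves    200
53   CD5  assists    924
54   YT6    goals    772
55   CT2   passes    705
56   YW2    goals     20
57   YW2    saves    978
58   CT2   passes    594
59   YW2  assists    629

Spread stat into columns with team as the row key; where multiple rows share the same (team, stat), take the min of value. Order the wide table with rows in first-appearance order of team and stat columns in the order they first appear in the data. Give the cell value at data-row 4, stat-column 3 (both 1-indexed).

With rows in first-appearance order of team, row 4 is team=HS5. stat columns in first-appearance order: saves, passes, assists, goals; column 3 is assists.
Long rows with team=HS5, stat=assists: min(13, 176, 710) = 13.

13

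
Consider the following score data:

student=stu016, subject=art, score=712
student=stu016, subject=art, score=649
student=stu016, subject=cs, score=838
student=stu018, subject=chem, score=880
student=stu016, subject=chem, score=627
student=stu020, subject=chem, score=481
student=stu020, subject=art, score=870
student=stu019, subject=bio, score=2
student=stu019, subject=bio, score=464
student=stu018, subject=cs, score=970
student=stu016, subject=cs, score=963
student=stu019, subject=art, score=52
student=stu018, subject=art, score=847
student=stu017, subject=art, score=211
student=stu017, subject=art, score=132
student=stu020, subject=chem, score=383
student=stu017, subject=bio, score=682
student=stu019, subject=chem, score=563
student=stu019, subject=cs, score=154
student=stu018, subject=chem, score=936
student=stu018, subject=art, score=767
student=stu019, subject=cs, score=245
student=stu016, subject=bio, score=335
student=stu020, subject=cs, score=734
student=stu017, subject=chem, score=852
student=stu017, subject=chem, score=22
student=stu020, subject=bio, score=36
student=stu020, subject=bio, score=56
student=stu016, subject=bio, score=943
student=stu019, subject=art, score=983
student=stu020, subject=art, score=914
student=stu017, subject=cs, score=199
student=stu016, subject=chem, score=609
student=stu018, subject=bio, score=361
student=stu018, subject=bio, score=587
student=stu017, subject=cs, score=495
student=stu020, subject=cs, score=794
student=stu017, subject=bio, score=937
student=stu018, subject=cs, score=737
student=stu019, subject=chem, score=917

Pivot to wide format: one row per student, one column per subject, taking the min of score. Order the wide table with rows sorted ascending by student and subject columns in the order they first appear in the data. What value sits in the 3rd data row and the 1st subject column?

With rows sorted ascending by student, row 3 is student=stu018. subject columns in first-appearance order: art, cs, chem, bio; column 1 is art.
Long rows with student=stu018, subject=art: min(847, 767) = 767.

767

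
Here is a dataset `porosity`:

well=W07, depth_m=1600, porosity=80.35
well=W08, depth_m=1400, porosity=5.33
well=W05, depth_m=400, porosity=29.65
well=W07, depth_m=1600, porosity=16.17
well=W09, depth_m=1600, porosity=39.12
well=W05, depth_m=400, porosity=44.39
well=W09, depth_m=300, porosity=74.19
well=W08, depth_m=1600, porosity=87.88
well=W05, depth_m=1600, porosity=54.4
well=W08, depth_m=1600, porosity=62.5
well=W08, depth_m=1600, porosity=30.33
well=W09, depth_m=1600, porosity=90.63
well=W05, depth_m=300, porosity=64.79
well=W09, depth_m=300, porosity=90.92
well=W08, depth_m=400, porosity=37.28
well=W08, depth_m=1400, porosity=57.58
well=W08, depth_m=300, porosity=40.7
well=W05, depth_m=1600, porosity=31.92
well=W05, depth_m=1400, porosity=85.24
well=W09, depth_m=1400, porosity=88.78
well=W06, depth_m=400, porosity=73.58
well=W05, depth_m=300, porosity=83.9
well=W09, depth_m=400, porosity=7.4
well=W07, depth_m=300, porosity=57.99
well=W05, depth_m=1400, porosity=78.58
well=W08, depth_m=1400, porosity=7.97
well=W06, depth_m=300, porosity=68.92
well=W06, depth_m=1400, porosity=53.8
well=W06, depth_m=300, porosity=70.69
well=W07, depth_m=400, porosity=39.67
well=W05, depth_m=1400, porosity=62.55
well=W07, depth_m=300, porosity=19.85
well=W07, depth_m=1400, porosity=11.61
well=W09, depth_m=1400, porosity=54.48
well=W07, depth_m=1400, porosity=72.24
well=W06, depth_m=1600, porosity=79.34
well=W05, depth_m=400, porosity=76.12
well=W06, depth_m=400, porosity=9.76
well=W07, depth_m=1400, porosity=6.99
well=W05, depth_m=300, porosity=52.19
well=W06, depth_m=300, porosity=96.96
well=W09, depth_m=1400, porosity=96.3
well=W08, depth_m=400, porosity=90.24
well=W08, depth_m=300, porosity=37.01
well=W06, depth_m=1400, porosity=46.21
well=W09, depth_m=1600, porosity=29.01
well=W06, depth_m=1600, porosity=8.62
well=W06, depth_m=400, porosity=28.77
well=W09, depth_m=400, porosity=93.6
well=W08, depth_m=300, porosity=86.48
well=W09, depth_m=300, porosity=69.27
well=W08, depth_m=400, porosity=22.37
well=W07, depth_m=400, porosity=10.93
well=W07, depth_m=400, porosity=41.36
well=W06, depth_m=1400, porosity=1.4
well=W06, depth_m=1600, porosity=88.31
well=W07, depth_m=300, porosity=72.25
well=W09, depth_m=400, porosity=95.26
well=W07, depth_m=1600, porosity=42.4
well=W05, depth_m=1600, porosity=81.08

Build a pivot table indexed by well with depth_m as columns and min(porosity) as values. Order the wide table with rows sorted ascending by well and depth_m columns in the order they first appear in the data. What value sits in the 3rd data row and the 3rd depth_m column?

With rows sorted ascending by well, row 3 is well=W07. depth_m columns in first-appearance order: 1600, 1400, 400, 300; column 3 is 400.
Long rows with well=W07, depth_m=400: min(39.67, 10.93, 41.36) = 10.93.

10.93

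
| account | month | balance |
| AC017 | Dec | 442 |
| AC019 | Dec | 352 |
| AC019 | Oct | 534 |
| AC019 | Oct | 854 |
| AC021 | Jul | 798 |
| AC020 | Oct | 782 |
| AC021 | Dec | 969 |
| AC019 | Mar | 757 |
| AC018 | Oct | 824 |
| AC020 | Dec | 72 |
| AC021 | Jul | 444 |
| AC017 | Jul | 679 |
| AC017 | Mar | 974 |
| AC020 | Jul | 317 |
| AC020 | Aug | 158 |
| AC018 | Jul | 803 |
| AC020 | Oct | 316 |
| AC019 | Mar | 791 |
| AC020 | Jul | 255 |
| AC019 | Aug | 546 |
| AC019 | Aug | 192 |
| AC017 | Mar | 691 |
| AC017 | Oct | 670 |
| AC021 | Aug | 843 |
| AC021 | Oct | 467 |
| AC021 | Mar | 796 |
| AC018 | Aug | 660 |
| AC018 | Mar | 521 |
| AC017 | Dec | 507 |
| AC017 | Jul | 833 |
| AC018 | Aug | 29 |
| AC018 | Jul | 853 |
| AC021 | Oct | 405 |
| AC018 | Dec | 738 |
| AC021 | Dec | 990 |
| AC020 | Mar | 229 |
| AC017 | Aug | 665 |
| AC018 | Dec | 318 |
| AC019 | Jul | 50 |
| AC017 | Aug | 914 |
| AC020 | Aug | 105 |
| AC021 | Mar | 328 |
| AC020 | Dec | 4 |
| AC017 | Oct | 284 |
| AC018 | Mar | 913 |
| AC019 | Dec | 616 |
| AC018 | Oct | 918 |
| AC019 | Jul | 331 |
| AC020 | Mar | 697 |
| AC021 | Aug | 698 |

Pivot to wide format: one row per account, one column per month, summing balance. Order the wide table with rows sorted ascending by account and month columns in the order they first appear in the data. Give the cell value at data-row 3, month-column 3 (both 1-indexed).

381

With rows sorted ascending by account, row 3 is account=AC019. month columns in first-appearance order: Dec, Oct, Jul, Mar, Aug; column 3 is Jul.
Long rows with account=AC019, month=Jul: 50 + 331 = 381.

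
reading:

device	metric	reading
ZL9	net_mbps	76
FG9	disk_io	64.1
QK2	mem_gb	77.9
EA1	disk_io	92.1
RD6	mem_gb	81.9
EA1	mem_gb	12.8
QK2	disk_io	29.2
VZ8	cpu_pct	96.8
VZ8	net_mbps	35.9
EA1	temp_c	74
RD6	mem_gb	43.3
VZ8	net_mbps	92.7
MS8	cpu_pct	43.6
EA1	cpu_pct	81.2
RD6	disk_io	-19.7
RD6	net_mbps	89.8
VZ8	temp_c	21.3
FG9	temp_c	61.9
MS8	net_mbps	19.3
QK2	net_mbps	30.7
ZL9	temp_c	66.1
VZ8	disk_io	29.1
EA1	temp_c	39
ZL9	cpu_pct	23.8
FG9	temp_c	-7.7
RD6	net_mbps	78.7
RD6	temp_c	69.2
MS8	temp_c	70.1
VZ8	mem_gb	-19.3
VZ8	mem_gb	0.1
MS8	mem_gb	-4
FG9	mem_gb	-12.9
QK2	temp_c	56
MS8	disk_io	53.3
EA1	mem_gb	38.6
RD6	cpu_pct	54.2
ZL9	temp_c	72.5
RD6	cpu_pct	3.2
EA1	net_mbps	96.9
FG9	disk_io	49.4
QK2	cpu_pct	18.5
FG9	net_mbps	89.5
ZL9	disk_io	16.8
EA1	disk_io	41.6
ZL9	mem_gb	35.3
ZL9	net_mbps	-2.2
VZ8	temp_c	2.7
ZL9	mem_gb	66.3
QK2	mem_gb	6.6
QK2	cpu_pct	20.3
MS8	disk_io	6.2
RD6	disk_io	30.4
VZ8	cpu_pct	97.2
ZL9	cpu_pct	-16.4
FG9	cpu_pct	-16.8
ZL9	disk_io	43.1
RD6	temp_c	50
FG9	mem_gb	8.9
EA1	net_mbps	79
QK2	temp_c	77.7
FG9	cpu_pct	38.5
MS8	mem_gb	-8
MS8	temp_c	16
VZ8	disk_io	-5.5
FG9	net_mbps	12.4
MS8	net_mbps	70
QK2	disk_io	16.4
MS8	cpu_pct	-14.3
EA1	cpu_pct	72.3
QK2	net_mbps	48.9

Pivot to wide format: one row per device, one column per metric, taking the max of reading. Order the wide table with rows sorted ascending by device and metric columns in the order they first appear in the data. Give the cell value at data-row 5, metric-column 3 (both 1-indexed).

81.9

With rows sorted ascending by device, row 5 is device=RD6. metric columns in first-appearance order: net_mbps, disk_io, mem_gb, cpu_pct, temp_c; column 3 is mem_gb.
Long rows with device=RD6, metric=mem_gb: max(81.9, 43.3) = 81.9.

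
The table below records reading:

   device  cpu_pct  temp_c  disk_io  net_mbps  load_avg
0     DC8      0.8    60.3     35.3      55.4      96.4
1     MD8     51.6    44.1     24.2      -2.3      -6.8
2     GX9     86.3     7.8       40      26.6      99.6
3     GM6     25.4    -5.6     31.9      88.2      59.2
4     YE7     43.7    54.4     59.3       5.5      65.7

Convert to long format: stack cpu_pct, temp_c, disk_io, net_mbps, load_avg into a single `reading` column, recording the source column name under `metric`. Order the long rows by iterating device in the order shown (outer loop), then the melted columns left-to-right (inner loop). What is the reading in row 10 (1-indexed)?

-6.8

25 rows total (5 × 5). Row 10: index ⌊(10-1)/5⌋ = 1 into device → MD8; (10-1) mod 5 = 4 into the melted columns → load_avg.
So row 10 is (MD8, load_avg, -6.8); reading = -6.8.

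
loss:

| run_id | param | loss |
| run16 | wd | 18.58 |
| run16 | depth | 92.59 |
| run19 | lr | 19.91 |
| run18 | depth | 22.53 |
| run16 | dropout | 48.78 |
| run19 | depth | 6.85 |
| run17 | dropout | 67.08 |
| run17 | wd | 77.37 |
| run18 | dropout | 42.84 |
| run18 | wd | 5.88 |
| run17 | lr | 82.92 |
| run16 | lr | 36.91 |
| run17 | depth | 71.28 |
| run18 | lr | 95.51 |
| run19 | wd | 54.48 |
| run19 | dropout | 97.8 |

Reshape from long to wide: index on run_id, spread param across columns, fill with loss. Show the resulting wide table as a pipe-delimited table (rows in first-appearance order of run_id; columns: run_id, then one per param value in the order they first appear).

Columns: run_id plus the 4 distinct param values (wd, depth, lr, dropout).
For example, row run16 column wd takes loss=18.58 from the long row (run16, wd).

| run_id | wd | depth | lr | dropout |
| run16 | 18.58 | 92.59 | 36.91 | 48.78 |
| run19 | 54.48 | 6.85 | 19.91 | 97.8 |
| run18 | 5.88 | 22.53 | 95.51 | 42.84 |
| run17 | 77.37 | 71.28 | 82.92 | 67.08 |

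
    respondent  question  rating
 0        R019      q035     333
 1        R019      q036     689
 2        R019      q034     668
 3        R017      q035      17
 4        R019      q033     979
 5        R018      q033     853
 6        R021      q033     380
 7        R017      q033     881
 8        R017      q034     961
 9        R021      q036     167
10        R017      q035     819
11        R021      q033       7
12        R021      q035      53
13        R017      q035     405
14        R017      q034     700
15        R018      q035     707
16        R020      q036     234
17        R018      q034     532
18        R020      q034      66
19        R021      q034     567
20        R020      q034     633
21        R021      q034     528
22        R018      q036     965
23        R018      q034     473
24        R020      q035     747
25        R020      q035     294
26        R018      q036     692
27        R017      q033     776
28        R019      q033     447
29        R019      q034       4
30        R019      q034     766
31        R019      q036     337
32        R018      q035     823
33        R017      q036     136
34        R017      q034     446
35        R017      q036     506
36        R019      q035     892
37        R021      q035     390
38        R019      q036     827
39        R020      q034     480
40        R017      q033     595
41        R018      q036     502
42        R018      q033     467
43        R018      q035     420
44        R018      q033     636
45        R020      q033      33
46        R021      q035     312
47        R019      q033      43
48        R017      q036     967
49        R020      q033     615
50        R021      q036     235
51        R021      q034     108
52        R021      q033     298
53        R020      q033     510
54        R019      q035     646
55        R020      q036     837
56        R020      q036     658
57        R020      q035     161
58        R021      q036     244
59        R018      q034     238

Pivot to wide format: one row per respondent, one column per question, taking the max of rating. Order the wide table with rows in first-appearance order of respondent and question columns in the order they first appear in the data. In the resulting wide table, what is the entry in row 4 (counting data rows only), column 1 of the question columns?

With rows in first-appearance order of respondent, row 4 is respondent=R021. question columns in first-appearance order: q035, q036, q034, q033; column 1 is q035.
Long rows with respondent=R021, question=q035: max(53, 390, 312) = 390.

390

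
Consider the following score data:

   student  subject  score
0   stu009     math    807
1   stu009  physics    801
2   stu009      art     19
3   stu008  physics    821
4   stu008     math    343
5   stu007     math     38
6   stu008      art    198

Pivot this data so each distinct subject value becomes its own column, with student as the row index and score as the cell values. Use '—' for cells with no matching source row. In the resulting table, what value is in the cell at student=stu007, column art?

No long-format row has student=stu007 and subject=art, so the cell is —.

—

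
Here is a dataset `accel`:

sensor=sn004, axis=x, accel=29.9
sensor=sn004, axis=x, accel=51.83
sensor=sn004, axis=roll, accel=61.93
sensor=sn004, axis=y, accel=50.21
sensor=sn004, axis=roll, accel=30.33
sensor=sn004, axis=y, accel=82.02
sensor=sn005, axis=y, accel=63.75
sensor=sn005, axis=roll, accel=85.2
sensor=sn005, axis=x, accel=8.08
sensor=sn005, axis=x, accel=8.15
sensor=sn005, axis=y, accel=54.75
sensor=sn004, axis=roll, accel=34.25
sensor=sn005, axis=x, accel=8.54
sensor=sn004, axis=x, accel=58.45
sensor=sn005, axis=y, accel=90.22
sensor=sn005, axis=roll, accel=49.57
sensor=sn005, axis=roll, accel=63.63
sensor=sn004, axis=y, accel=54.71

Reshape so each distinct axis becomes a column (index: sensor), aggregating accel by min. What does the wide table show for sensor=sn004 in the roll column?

30.33

Rows with sensor=sn004 and axis=roll: accel values are 61.93, 30.33, 34.25.
min(61.93, 30.33, 34.25) = 30.33.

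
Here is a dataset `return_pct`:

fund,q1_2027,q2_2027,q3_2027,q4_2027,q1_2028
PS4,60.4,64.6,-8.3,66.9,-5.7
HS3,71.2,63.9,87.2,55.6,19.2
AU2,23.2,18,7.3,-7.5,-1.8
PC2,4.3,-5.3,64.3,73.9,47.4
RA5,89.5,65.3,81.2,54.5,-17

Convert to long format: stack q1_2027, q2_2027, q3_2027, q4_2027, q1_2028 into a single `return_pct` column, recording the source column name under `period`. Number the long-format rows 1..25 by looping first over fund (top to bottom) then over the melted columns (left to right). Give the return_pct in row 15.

25 rows total (5 × 5). Row 15: index ⌊(15-1)/5⌋ = 2 into fund → AU2; (15-1) mod 5 = 4 into the melted columns → q1_2028.
So row 15 is (AU2, q1_2028, -1.8); return_pct = -1.8.

-1.8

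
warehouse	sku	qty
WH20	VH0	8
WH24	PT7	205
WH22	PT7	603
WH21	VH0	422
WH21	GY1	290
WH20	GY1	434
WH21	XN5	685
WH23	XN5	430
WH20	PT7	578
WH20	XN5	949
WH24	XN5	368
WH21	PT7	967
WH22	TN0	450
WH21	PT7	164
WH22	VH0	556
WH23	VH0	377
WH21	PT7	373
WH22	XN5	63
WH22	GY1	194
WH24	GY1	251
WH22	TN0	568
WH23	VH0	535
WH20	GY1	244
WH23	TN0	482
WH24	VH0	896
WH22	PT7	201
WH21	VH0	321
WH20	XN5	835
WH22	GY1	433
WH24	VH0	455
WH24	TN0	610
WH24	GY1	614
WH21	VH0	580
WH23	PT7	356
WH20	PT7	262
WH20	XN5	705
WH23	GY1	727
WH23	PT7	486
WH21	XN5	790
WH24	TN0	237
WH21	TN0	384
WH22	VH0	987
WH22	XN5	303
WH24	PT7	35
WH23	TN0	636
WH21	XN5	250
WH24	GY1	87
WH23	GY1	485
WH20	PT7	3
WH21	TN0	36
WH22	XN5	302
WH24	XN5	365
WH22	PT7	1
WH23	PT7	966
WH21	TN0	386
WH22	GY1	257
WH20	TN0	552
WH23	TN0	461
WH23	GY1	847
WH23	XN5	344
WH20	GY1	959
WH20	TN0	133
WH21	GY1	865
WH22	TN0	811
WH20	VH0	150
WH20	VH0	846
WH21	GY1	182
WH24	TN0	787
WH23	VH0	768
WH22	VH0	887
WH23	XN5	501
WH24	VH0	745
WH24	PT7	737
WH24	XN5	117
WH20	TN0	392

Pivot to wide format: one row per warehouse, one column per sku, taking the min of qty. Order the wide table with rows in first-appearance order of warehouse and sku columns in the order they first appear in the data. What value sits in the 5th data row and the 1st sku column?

With rows in first-appearance order of warehouse, row 5 is warehouse=WH23. sku columns in first-appearance order: VH0, PT7, GY1, XN5, TN0; column 1 is VH0.
Long rows with warehouse=WH23, sku=VH0: min(377, 535, 768) = 377.

377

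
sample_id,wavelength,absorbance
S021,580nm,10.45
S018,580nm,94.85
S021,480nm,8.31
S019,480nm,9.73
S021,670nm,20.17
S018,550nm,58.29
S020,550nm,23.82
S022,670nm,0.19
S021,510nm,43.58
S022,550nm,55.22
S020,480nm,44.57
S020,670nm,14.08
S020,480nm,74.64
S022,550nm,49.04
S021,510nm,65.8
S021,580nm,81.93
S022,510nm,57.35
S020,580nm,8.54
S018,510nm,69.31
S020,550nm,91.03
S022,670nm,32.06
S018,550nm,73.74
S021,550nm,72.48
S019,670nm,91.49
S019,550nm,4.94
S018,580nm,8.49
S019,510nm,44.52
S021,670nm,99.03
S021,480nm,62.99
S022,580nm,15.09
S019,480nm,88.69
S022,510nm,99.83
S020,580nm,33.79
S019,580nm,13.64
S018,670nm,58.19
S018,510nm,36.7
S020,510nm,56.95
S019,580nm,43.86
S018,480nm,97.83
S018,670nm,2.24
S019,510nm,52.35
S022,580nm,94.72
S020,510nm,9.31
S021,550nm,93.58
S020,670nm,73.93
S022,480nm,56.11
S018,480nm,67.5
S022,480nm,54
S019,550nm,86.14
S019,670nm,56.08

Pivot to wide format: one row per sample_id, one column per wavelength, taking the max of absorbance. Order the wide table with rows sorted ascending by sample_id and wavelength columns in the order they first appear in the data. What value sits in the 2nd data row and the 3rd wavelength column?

With rows sorted ascending by sample_id, row 2 is sample_id=S019. wavelength columns in first-appearance order: 580nm, 480nm, 670nm, 550nm, 510nm; column 3 is 670nm.
Long rows with sample_id=S019, wavelength=670nm: max(91.49, 56.08) = 91.49.

91.49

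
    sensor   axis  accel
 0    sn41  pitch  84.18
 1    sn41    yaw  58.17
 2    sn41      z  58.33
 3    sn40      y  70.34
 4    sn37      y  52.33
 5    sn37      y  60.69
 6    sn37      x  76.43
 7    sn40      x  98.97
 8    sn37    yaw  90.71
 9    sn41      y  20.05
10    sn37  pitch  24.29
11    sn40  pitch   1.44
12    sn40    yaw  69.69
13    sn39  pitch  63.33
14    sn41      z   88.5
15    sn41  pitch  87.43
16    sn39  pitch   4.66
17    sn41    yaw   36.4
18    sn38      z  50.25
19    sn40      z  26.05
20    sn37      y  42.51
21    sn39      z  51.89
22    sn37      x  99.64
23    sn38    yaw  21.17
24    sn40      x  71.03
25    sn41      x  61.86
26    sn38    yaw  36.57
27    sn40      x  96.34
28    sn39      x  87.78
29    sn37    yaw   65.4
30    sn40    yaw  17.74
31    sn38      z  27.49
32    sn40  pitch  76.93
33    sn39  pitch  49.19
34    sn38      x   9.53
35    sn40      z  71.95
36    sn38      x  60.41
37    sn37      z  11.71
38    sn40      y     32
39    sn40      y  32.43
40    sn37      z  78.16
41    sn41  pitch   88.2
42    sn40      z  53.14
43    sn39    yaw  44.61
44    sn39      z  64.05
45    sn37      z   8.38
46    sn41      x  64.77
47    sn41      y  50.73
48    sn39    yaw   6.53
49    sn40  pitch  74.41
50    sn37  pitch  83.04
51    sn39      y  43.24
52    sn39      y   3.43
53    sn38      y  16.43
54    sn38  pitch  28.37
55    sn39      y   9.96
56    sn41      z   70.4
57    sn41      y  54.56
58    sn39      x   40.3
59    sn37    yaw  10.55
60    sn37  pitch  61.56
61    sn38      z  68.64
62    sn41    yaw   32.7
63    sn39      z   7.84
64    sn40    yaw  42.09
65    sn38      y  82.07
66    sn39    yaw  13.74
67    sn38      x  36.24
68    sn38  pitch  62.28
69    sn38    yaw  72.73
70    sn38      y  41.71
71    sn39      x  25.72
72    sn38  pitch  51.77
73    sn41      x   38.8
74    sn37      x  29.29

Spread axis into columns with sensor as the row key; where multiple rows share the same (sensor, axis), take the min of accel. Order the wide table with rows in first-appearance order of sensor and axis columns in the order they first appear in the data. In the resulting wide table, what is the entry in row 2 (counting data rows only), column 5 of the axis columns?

With rows in first-appearance order of sensor, row 2 is sensor=sn40. axis columns in first-appearance order: pitch, yaw, z, y, x; column 5 is x.
Long rows with sensor=sn40, axis=x: min(98.97, 71.03, 96.34) = 71.03.

71.03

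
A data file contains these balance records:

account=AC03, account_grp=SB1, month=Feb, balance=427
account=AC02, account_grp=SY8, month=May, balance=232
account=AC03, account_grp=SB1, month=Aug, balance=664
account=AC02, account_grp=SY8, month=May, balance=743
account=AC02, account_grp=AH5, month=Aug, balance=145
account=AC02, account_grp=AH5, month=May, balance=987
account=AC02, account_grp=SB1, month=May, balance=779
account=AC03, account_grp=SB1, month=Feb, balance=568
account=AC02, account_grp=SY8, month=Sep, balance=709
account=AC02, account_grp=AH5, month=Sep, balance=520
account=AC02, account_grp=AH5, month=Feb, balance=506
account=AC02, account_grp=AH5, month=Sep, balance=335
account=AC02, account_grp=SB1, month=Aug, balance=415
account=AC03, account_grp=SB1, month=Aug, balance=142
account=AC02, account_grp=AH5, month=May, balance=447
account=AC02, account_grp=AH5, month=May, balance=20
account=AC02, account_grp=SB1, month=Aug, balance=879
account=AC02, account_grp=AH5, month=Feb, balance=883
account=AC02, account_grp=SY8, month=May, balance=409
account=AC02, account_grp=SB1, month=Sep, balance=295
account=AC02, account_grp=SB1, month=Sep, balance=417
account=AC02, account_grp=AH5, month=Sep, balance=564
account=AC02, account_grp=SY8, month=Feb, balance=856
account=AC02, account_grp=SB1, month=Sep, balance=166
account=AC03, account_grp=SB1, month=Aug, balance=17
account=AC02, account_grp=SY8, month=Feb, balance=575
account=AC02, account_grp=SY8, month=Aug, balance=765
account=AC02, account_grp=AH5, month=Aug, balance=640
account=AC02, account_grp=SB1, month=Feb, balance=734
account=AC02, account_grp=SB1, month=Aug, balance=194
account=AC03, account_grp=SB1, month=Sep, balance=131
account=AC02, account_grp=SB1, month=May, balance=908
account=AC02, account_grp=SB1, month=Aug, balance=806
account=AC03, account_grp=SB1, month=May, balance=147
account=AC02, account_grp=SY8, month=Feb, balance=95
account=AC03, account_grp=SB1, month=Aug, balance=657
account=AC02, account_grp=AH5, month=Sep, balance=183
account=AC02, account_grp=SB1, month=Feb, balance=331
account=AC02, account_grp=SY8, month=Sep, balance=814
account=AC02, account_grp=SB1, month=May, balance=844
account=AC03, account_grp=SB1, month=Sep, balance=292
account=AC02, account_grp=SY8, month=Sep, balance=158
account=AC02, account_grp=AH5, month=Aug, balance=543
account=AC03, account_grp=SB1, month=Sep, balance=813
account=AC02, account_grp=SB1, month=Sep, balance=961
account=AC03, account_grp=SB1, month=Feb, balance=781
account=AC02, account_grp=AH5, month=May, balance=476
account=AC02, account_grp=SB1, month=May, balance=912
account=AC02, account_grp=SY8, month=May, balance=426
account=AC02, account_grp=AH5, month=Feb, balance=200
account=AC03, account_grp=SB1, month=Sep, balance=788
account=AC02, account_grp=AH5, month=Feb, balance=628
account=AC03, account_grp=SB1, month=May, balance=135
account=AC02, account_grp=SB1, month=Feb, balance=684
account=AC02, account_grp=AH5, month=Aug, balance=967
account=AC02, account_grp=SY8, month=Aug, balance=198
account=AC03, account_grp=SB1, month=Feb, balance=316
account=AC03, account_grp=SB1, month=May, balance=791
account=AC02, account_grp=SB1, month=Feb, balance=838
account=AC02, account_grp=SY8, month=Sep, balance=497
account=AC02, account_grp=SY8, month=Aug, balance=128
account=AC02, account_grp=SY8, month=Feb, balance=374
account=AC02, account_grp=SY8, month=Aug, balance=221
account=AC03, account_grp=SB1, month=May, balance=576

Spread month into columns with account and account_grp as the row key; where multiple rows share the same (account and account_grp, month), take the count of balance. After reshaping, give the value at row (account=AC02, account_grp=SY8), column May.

Rows with account=AC02, account_grp=SY8 and month=May: balance values are 232, 743, 409, 426.
4 rows match — count = 4.

4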